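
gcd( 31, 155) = 31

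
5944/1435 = 5944/1435  =  4.14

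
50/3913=50/3913  =  0.01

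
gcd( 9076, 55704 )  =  4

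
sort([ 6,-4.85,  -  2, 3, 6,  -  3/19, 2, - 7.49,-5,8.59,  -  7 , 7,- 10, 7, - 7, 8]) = [ - 10, - 7.49,-7, - 7, - 5, -4.85,-2,-3/19 , 2, 3,6, 6,  7,7,8, 8.59 ]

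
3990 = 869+3121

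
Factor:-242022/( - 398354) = 3^1*193^1*953^( - 1)=579/953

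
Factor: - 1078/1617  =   - 2^1*3^ ( - 1 ) = -2/3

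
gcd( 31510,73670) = 10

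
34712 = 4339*8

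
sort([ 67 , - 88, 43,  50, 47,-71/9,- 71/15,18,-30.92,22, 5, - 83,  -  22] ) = [-88, - 83,  -  30.92, - 22, - 71/9,-71/15 , 5,18, 22, 43, 47, 50, 67]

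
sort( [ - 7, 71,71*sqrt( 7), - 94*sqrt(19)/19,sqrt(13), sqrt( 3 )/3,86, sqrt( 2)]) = [ - 94*sqrt( 19 ) /19, - 7,sqrt(3 ) /3,sqrt(2 ),sqrt( 13), 71, 86,  71*sqrt(7)]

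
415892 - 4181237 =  - 3765345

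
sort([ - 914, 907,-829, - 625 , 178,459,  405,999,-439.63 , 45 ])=[-914, - 829 , - 625, - 439.63,45,  178,405 , 459, 907, 999]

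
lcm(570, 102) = 9690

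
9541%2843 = 1012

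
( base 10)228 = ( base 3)22110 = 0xe4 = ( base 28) 84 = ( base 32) 74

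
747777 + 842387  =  1590164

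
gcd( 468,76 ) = 4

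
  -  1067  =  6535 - 7602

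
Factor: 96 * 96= 9216 = 2^10*3^2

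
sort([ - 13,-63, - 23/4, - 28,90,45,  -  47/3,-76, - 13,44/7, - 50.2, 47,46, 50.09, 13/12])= [-76, - 63,  -  50.2, - 28,-47/3,  -  13 , - 13, - 23/4,13/12,44/7,45,46 , 47, 50.09, 90 ]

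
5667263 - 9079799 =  - 3412536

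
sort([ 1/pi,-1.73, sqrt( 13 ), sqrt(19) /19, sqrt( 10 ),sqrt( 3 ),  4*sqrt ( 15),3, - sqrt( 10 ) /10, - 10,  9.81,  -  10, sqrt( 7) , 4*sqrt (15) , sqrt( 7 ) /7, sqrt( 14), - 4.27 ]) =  [ - 10,-10, - 4.27, - 1.73,- sqrt(10)/10,sqrt( 19)/19, 1/pi,sqrt(  7)/7, sqrt( 3 ), sqrt( 7), 3, sqrt( 10),sqrt(13 ),sqrt( 14),  9.81, 4*sqrt( 15) , 4 * sqrt(15)]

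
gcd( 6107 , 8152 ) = 1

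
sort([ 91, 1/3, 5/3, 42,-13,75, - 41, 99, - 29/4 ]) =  [ - 41, - 13, - 29/4, 1/3, 5/3,42, 75, 91, 99] 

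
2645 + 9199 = 11844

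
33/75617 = 33/75617  =  0.00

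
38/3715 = 38/3715 = 0.01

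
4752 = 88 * 54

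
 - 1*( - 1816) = 1816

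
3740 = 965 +2775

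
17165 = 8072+9093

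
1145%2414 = 1145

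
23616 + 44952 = 68568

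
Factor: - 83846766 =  - 2^1*3^1*83^1*101^1*1667^1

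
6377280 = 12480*511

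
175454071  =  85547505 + 89906566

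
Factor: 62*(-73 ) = -4526 =- 2^1 * 31^1*73^1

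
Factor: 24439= 24439^1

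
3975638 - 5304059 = -1328421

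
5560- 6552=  - 992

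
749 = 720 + 29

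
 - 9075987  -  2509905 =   -  11585892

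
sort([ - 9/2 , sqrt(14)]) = [  -  9/2 , sqrt ( 14)]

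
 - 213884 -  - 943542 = 729658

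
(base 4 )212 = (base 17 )24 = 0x26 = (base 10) 38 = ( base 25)1D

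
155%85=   70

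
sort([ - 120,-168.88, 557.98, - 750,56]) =[-750 , - 168.88,-120,56,557.98 ] 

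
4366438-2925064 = 1441374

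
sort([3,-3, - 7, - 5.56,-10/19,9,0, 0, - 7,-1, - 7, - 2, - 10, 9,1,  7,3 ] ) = [ - 10, - 7, - 7,  -  7, - 5.56, - 3, - 2, - 1, - 10/19, 0,0,1,3,3 , 7,9,9] 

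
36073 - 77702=-41629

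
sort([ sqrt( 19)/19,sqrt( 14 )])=[ sqrt( 19 )/19, sqrt( 14 )]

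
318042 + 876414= 1194456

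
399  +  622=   1021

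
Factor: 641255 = 5^1*277^1 * 463^1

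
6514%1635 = 1609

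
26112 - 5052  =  21060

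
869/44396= 79/4036 = 0.02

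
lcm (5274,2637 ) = 5274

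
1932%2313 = 1932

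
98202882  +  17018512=115221394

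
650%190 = 80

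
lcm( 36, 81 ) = 324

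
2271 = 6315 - 4044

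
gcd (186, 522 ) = 6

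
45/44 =45/44  =  1.02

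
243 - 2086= - 1843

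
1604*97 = 155588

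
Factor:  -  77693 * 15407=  - 7^2*11^1*31^1*71^1*1009^1  =  - 1197016051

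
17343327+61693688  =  79037015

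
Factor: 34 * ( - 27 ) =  -2^1*3^3*17^1 = - 918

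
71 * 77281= 5486951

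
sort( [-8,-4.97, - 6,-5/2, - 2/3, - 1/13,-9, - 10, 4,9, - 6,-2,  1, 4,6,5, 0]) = [-10, - 9,  -  8,-6, - 6, - 4.97, - 5/2, - 2, - 2/3 , - 1/13, 0,1,4 , 4, 5,6,9 ]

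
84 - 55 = 29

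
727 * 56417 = 41015159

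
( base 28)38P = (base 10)2601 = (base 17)900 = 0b101000101001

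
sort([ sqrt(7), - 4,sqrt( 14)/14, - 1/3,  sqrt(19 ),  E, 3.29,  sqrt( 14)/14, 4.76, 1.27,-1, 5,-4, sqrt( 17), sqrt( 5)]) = [  -  4, - 4, - 1, - 1/3 , sqrt( 14)/14, sqrt(14)/14, 1.27,sqrt( 5), sqrt( 7), E,  3.29, sqrt( 17),sqrt( 19), 4.76,5]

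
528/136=3+15/17 = 3.88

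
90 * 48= 4320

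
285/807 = 95/269 = 0.35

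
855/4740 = 57/316 = 0.18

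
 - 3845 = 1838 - 5683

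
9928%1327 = 639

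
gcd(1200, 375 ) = 75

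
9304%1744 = 584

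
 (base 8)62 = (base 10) 50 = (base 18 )2e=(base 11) 46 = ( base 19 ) 2c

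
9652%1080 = 1012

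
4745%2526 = 2219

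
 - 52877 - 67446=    -120323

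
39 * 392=15288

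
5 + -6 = - 1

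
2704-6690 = -3986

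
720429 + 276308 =996737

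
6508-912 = 5596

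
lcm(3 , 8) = 24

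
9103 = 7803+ 1300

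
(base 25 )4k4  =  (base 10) 3004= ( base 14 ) 1148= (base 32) 2ts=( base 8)5674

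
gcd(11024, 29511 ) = 1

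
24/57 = 8/19 = 0.42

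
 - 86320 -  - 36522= -49798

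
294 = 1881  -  1587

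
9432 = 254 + 9178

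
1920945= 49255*39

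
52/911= 52/911 = 0.06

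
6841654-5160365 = 1681289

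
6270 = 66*95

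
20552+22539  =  43091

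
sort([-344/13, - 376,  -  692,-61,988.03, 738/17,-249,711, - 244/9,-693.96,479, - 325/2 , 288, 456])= [-693.96,-692,-376, - 249,-325/2,-61, - 244/9,-344/13 , 738/17,288,456,479,711,988.03 ] 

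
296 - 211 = 85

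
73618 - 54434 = 19184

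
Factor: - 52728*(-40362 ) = 2128207536  =  2^4*3^2*7^1* 13^3*31^2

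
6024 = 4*1506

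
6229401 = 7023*887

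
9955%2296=771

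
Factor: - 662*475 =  - 2^1*5^2*19^1*331^1 = - 314450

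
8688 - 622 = 8066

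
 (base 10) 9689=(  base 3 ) 111021212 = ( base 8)22731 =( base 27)D7N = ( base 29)BF3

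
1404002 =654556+749446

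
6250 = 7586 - 1336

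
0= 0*3551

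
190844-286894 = -96050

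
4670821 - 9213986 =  - 4543165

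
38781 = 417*93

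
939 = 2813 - 1874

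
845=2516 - 1671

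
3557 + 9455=13012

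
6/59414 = 3/29707 = 0.00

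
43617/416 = 104 + 353/416= 104.85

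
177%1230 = 177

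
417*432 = 180144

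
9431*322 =3036782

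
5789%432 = 173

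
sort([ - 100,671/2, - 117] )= [ - 117, - 100, 671/2 ] 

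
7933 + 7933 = 15866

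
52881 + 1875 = 54756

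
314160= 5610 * 56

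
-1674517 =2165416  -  3839933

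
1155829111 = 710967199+444861912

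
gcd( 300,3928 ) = 4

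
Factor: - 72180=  - 2^2*3^2 * 5^1*401^1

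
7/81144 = 1/11592= 0.00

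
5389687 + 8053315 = 13443002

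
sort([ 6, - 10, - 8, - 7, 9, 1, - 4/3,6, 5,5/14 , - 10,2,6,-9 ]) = [ - 10, - 10,-9  , - 8, - 7, - 4/3,5/14,1, 2, 5,6 , 6,6,  9 ] 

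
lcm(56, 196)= 392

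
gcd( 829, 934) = 1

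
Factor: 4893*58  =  2^1*3^1*7^1*29^1*233^1 = 283794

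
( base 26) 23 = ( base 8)67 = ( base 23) 29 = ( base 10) 55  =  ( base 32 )1N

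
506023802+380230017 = 886253819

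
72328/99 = 730 + 58/99 = 730.59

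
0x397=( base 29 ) 12K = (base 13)559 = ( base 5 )12134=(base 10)919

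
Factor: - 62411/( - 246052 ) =139/548  =  2^(- 2)*137^(-1)*139^1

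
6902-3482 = 3420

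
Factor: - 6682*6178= - 2^2*13^1 * 257^1*3089^1  =  - 41281396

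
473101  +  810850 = 1283951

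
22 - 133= - 111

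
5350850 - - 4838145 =10188995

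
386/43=386/43 = 8.98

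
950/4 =237 + 1/2 = 237.50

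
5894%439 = 187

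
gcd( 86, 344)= 86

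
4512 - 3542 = 970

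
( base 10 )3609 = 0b111000011001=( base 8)7031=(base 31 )3nd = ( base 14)145b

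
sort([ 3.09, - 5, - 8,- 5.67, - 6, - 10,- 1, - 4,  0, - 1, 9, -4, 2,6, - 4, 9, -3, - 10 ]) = [-10, - 10,  -  8, -6, - 5.67, - 5, -4,-4, - 4, - 3 , - 1, - 1,0, 2, 3.09, 6 , 9,9 ]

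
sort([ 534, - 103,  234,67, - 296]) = [ - 296, - 103,67, 234 , 534]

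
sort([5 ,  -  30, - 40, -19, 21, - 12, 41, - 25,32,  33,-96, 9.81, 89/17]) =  [-96 ,- 40,-30, - 25, - 19, - 12 , 5,89/17, 9.81,21 , 32,  33, 41 ] 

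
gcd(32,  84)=4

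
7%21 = 7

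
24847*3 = 74541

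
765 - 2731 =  - 1966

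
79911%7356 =6351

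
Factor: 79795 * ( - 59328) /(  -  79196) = 2^4 * 3^2 * 5^1*13^( - 1 ) * 103^1*1523^ ( - 1)*15959^1 = 1183519440/19799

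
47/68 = 47/68= 0.69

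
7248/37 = 195 + 33/37 = 195.89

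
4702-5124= -422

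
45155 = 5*9031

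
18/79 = 18/79 = 0.23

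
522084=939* 556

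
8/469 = 8/469= 0.02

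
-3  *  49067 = -147201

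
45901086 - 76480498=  - 30579412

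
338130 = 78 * 4335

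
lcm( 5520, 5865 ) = 93840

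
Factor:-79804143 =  -3^3*29^1*101921^1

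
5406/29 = 186 + 12/29 = 186.41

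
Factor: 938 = 2^1*7^1*67^1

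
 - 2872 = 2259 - 5131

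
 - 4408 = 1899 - 6307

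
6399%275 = 74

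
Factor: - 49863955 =  -  5^1*227^1*43933^1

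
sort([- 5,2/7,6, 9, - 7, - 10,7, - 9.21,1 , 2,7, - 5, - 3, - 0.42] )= [- 10  ,  -  9.21, - 7, - 5, - 5, - 3, - 0.42 , 2/7,1, 2,6,7,7, 9]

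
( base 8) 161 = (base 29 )3Q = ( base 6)305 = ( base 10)113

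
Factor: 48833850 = 2^1*3^1*5^2 * 13^1* 79^1*317^1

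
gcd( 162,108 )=54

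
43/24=43/24 = 1.79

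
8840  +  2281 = 11121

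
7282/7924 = 3641/3962 = 0.92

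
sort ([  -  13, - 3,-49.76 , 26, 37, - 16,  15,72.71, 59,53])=[ - 49.76, - 16, - 13,  -  3,15,26,37,53, 59,72.71 ] 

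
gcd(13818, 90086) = 2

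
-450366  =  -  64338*7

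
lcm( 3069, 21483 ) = 21483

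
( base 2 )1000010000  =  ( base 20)168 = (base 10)528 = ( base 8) 1020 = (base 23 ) mm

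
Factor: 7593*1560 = 11845080 = 2^3 * 3^2*5^1 * 13^1*2531^1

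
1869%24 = 21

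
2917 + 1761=4678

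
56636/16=3539+3/4 = 3539.75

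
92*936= 86112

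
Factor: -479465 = -5^1*7^2*19^1*103^1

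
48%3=0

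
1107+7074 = 8181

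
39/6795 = 13/2265 = 0.01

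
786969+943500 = 1730469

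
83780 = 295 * 284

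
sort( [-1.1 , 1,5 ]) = [ - 1.1,1, 5]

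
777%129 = 3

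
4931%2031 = 869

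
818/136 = 409/68 = 6.01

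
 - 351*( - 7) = 2457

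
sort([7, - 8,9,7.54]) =[  -  8, 7,7.54,9 ] 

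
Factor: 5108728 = 2^3*199^1*3209^1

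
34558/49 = 705 + 13/49=   705.27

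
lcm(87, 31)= 2697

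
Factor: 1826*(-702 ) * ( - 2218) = 2^3 *3^3*11^1*13^1 * 83^1*1109^1 = 2843147736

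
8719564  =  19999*436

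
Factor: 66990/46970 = 3^1 * 29^1*61^ ( - 1) =87/61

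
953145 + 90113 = 1043258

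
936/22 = 42+6/11 = 42.55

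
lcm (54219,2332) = 216876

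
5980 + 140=6120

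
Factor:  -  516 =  - 2^2* 3^1*43^1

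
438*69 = 30222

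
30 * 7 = 210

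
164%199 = 164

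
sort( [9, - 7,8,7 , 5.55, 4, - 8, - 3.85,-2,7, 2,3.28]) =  [ - 8, - 7, - 3.85, - 2,2,3.28,4, 5.55 , 7, 7,8,9 ]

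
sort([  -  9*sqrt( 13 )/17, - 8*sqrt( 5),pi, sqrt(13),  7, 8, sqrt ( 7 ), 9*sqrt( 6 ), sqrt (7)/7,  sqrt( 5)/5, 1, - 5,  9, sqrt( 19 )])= [ - 8*sqrt(5), - 5, - 9*sqrt ( 13)/17,sqrt(7 )/7,sqrt(5)/5, 1,sqrt( 7 ), pi , sqrt( 13) , sqrt(  19),7, 8,9,9*sqrt( 6) ] 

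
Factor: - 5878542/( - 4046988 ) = 2^(-1) * 11^ ( - 1 )*23^( - 1 )*31^( - 1)*43^(- 1 )*979757^1=979757/674498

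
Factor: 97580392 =2^3*7^1 * 13^1*134039^1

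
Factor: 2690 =2^1*5^1*269^1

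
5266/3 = 5266/3= 1755.33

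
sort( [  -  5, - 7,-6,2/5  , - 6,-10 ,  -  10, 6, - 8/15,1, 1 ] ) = [-10, - 10 , - 7, - 6, - 6,- 5, - 8/15,2/5,1,1,6]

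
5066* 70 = 354620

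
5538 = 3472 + 2066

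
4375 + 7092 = 11467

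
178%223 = 178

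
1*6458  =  6458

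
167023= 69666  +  97357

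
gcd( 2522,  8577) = 1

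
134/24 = 67/12 = 5.58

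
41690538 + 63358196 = 105048734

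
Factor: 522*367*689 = 131994486 = 2^1*3^2 * 13^1*29^1*53^1*367^1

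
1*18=18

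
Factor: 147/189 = 3^(- 2)*7^1 =7/9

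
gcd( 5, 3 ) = 1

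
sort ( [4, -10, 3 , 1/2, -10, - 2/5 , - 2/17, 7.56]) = [ - 10,-10 ,- 2/5, - 2/17,  1/2, 3, 4,7.56 ] 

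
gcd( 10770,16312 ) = 2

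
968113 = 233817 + 734296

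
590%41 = 16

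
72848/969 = 75+173/969 = 75.18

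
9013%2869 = 406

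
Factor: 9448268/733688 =2^(  -  1) * 91711^ (  -  1)*2362067^1  =  2362067/183422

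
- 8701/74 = - 8701/74 = - 117.58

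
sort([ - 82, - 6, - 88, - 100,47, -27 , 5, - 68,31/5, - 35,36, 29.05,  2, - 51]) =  [ - 100, - 88, - 82, - 68 ,-51 ,  -  35, - 27, - 6, 2,  5 , 31/5,  29.05, 36,  47 ] 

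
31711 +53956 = 85667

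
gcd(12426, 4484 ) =38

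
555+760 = 1315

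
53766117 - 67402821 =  - 13636704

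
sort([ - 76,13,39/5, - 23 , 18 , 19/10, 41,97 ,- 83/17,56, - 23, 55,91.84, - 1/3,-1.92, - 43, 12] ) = [  -  76,  -  43, - 23, - 23, -83/17, - 1.92, - 1/3,19/10 , 39/5, 12,  13,18, 41,  55,56,  91.84,97 ]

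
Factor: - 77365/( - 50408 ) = 2^(-3)*5^1*6301^ ( - 1 )*15473^1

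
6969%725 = 444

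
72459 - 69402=3057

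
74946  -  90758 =  -  15812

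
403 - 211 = 192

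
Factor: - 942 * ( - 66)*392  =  24371424 = 2^5*3^2*7^2*11^1*157^1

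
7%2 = 1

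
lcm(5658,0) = 0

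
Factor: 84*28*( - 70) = - 2^5 * 3^1*5^1*7^3 = -164640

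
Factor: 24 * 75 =2^3*3^2*5^2=1800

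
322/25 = 12 + 22/25 = 12.88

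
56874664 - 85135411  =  -28260747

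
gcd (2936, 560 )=8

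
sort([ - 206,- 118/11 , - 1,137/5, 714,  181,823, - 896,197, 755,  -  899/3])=[ - 896,  -  899/3,-206  , - 118/11, - 1,137/5,181, 197,714 , 755,823]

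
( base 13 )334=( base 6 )2314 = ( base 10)550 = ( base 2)1000100110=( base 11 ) 460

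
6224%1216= 144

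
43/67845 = 43/67845 = 0.00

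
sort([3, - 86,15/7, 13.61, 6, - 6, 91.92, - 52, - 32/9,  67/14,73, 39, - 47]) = [ - 86, - 52, - 47, - 6, - 32/9,  15/7, 3, 67/14, 6, 13.61, 39,73, 91.92 ] 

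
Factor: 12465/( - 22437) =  - 5/9 = - 3^ ( - 2 )*5^1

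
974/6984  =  487/3492 = 0.14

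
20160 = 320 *63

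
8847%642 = 501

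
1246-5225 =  - 3979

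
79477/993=79477/993 = 80.04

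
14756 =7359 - -7397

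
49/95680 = 49/95680 = 0.00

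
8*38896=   311168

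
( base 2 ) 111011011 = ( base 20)13f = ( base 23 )kf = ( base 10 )475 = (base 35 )DK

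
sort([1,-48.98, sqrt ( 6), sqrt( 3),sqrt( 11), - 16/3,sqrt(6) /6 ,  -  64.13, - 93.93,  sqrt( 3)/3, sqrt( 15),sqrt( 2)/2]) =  [ - 93.93,-64.13,  -  48.98, - 16/3,sqrt( 6 ) /6, sqrt( 3)/3 , sqrt( 2 )/2, 1, sqrt (3), sqrt (6),  sqrt( 11),sqrt( 15 ) ] 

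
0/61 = 0 = 0.00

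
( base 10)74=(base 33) 28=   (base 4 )1022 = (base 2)1001010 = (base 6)202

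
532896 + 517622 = 1050518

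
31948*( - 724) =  - 23130352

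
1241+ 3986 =5227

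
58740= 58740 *1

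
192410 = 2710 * 71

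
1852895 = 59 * 31405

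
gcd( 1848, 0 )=1848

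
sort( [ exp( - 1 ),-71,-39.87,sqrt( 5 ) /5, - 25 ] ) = [-71, - 39.87, - 25, exp ( -1),sqrt(5 ) /5]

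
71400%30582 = 10236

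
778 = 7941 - 7163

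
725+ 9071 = 9796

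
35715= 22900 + 12815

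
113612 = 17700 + 95912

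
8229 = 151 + 8078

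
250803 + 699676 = 950479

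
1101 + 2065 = 3166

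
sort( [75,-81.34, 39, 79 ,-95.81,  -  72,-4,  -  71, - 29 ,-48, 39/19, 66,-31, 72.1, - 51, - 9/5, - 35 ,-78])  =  [ - 95.81, - 81.34, - 78 , - 72, - 71,  -  51,-48, - 35, - 31,-29, -4, - 9/5, 39/19,39,66,72.1, 75, 79]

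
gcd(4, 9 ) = 1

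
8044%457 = 275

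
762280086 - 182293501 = 579986585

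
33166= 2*16583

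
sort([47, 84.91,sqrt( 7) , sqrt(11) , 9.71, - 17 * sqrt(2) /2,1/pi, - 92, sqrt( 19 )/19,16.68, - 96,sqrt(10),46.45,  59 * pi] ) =[ - 96 , - 92, - 17* sqrt ( 2) /2, sqrt (19 ) /19,  1/pi, sqrt( 7 ), sqrt( 10),sqrt( 11),9.71,16.68 , 46.45, 47, 84.91,59 * pi] 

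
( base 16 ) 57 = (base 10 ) 87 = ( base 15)5C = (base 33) 2L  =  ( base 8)127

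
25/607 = 25/607 = 0.04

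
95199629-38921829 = 56277800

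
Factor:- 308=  - 2^2*7^1*11^1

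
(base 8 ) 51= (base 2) 101001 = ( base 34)17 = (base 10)41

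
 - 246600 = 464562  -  711162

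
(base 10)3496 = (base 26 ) 54c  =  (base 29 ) 44G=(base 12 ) 2034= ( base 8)6650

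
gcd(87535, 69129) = 1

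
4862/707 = 6 + 620/707 = 6.88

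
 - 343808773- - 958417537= 614608764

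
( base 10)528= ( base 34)FI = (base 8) 1020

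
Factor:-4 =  - 2^2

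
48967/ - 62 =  - 48967/62 = - 789.79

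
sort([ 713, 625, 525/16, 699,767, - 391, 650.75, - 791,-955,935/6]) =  [-955, - 791,-391, 525/16,  935/6 , 625,650.75, 699,713, 767 ]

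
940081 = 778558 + 161523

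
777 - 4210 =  - 3433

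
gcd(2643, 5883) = 3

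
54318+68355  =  122673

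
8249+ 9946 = 18195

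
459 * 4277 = 1963143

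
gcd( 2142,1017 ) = 9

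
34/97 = 34/97 = 0.35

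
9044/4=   2261= 2261.00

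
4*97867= 391468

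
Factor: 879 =3^1*293^1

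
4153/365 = 11+138/365  =  11.38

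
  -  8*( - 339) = 2712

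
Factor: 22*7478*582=95748312= 2^3* 3^1*11^1*97^1*3739^1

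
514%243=28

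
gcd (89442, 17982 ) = 18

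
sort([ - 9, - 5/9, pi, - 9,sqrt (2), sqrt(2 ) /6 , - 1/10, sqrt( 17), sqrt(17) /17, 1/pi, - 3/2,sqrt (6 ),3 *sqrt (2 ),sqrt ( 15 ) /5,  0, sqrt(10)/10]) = [ - 9, - 9, - 3/2 , - 5/9, - 1/10,0, sqrt(2 ) /6,  sqrt( 17 )/17,sqrt(10)/10, 1/pi, sqrt( 15) /5, sqrt(2), sqrt (6 ),pi, sqrt(17 ),  3 * sqrt(2)]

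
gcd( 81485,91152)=1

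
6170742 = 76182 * 81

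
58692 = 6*9782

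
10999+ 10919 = 21918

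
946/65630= 473/32815 = 0.01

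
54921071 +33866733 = 88787804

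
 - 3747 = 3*( - 1249) 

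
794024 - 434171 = 359853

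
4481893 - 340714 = 4141179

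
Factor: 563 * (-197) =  - 110911=- 197^1*563^1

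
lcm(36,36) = 36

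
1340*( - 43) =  - 57620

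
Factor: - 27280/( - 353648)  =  5^1*11^1*23^(-1 )*31^( - 1)  =  55/713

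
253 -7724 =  - 7471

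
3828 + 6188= 10016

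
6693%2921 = 851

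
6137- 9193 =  - 3056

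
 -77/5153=-1+5076/5153 = - 0.01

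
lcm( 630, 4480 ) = 40320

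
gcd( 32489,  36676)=53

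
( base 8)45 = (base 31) 16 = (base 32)15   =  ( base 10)37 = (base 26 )1b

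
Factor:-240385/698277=-3^ ( - 1)*5^1*43^(-1)*131^1*367^1*5413^ (-1)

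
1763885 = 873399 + 890486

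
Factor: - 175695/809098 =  - 195/898  =  - 2^( - 1)*3^1*5^1*13^1*449^ (-1 )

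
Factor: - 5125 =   -  5^3* 41^1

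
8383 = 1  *8383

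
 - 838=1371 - 2209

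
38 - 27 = 11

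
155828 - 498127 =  - 342299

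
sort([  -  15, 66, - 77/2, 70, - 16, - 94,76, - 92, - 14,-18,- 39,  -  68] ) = [ - 94 ,-92,  -  68  , -39, - 77/2, - 18, -16,  -  15, - 14, 66, 70, 76]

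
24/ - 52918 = - 12/26459= - 0.00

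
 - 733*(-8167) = 5986411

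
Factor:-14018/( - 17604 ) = 43/54 =2^(-1 ) * 3^( - 3)*43^1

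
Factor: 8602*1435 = 12343870 = 2^1*5^1 * 7^1*11^1*17^1*23^1*41^1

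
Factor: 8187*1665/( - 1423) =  -13631355/1423 = -3^3*5^1*37^1*1423^ ( - 1 )*2729^1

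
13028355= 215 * 60597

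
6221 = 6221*1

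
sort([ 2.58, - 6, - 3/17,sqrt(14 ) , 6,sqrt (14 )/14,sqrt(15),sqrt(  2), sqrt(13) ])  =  [ - 6 , - 3/17,sqrt(14) /14, sqrt( 2 ), 2.58, sqrt(13 ) , sqrt(  14 ) , sqrt(15),  6 ]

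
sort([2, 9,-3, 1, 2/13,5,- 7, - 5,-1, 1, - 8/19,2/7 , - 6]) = [-7, - 6, - 5 , - 3, - 1, - 8/19,2/13, 2/7, 1 , 1,  2, 5, 9] 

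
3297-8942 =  - 5645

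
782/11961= 782/11961=0.07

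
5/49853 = 5/49853  =  0.00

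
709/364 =709/364 =1.95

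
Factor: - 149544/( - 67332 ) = 402/181= 2^1*3^1 *67^1 * 181^( - 1)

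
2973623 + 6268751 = 9242374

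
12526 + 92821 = 105347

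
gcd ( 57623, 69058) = 1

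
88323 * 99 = 8743977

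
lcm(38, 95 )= 190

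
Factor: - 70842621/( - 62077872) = 23614207/20692624 = 2^( - 4 )*17^1*19^1*29^1*31^( - 1)*2521^1 * 41719^(- 1 )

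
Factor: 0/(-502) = 0^1= 0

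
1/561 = 1/561 = 0.00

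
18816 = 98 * 192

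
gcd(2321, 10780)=11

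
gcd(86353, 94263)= 1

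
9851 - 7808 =2043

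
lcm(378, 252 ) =756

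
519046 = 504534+14512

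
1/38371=1/38371 = 0.00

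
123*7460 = 917580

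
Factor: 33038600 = 2^3 *5^2*7^1*23599^1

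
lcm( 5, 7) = 35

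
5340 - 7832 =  - 2492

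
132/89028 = 11/7419  =  0.00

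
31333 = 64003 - 32670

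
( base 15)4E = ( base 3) 2202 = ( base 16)4A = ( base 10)74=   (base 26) 2m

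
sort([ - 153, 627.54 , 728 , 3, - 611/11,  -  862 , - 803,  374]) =[ - 862, - 803,-153, - 611/11,3,  374, 627.54, 728] 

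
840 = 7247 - 6407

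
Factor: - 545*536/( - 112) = 36515/14 = 2^( - 1)*5^1*7^ ( - 1)*67^1*109^1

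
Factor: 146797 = 7^1*67^1*313^1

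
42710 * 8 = 341680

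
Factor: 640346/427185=742/495 = 2^1*3^( - 2)*5^ ( - 1)*7^1*11^( - 1)*53^1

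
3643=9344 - 5701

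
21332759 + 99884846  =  121217605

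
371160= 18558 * 20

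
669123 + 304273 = 973396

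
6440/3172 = 2+24/793 = 2.03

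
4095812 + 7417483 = 11513295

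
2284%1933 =351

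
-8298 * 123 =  - 1020654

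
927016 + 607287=1534303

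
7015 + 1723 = 8738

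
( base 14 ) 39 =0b110011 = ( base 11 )47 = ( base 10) 51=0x33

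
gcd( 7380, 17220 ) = 2460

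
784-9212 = - 8428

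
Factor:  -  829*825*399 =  - 272886075 = -  3^2*5^2  *  7^1*11^1*19^1*829^1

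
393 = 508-115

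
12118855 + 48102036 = 60220891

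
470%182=106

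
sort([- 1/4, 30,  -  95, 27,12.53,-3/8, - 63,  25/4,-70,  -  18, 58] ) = [-95 , - 70 , - 63 ,  -  18, - 3/8, -1/4, 25/4, 12.53,27, 30 , 58 ]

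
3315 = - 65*(  -  51)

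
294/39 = 7+7/13 = 7.54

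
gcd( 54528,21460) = 4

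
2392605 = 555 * 4311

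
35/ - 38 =-35/38=- 0.92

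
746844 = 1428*523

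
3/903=1/301 = 0.00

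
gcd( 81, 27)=27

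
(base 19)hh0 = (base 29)7JM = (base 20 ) G30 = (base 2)1100100111100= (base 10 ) 6460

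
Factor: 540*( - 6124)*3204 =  - 2^6*3^5*5^1*89^1*1531^1 = - 10595499840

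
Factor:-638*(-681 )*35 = 15206730 =2^1 * 3^1*5^1*7^1*11^1*29^1*227^1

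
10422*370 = 3856140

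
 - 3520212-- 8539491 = 5019279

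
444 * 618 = 274392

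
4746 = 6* 791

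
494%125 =119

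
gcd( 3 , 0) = 3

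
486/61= 7 + 59/61=7.97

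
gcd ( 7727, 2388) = 1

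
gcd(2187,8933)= 1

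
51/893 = 51/893= 0.06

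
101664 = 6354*16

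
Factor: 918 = 2^1*3^3*17^1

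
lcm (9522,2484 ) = 57132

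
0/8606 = 0 =0.00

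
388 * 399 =154812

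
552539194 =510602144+41937050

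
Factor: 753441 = 3^1 * 13^1 * 19319^1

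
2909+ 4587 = 7496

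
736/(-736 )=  - 1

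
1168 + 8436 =9604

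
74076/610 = 121 + 133/305 = 121.44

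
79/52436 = 79/52436  =  0.00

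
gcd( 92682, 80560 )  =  38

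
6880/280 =24  +  4/7= 24.57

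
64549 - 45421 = 19128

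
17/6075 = 17/6075 =0.00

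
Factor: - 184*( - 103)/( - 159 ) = - 18952/159= - 2^3*3^( - 1)*23^1*53^ ( - 1)*103^1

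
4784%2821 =1963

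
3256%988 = 292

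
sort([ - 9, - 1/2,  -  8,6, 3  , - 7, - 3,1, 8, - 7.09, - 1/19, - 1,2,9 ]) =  [ - 9, - 8, - 7.09,  -  7 , -3, -1, - 1/2,- 1/19,  1,2,3, 6,8,9 ]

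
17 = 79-62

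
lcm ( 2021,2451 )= 115197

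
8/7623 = 8/7623 = 0.00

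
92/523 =92/523 = 0.18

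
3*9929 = 29787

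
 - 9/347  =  -9/347= - 0.03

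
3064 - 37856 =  - 34792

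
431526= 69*6254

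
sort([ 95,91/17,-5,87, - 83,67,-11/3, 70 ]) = [ - 83, - 5, - 11/3 , 91/17,67,70,87,95 ] 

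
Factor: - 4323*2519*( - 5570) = 2^1 * 3^1*5^1*11^2*131^1*229^1*557^1   =  60655278090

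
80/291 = 80/291 =0.27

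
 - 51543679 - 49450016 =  - 100993695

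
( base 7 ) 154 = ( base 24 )3g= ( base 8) 130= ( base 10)88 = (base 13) 6A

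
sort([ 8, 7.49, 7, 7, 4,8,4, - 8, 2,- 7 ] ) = [ - 8, - 7, 2,4,4,7, 7, 7.49, 8, 8]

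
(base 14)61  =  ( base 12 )71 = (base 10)85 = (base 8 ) 125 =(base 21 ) 41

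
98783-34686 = 64097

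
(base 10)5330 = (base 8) 12322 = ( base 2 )1010011010010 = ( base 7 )21353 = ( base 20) d6a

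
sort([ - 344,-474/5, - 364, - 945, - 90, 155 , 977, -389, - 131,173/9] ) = [ - 945,- 389, - 364, - 344, - 131,-474/5, - 90, 173/9, 155, 977 ]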